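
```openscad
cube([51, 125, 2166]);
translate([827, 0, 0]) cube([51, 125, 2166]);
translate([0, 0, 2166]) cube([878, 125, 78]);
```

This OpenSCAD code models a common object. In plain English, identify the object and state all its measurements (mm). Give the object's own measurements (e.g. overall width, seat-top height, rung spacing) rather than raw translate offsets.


A door frame. The clear opening is 776 mm wide and 2166 mm high. Two 51 mm wide jambs, 125 mm deep, stand either side of the opening from the floor to the top of the opening. A 78 mm thick head sits across the top of both jambs, spanning the full outside width of the frame.


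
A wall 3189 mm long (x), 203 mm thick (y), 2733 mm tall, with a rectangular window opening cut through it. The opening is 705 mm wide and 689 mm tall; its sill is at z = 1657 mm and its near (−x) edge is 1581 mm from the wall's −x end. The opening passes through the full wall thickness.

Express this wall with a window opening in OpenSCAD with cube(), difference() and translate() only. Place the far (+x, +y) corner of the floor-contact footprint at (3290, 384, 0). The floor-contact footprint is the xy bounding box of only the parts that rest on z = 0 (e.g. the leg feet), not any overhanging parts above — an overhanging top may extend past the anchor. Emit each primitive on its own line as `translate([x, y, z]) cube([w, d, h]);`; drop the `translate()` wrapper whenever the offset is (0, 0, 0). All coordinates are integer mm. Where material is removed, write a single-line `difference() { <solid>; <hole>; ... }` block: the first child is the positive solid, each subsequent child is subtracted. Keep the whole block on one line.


difference() { translate([101, 181, 0]) cube([3189, 203, 2733]); translate([1682, 181, 1657]) cube([705, 203, 689]); }


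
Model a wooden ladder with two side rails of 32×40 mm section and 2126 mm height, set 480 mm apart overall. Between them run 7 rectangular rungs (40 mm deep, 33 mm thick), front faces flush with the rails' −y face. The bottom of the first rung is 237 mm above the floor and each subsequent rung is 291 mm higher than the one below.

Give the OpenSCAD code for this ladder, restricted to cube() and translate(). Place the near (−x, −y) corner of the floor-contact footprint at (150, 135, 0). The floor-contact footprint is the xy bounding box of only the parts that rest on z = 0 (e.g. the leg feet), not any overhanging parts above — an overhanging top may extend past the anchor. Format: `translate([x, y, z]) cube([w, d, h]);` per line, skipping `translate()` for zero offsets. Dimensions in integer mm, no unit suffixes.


translate([150, 135, 0]) cube([32, 40, 2126]);
translate([598, 135, 0]) cube([32, 40, 2126]);
translate([182, 135, 237]) cube([416, 40, 33]);
translate([182, 135, 528]) cube([416, 40, 33]);
translate([182, 135, 819]) cube([416, 40, 33]);
translate([182, 135, 1110]) cube([416, 40, 33]);
translate([182, 135, 1401]) cube([416, 40, 33]);
translate([182, 135, 1692]) cube([416, 40, 33]);
translate([182, 135, 1983]) cube([416, 40, 33]);


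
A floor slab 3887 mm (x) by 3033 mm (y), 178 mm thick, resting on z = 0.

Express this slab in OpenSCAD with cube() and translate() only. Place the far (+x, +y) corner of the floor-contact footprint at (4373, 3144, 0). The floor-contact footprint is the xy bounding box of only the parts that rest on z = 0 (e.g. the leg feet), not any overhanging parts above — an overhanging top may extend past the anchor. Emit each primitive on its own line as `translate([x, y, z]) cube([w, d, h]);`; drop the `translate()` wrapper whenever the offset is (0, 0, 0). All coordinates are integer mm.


translate([486, 111, 0]) cube([3887, 3033, 178]);


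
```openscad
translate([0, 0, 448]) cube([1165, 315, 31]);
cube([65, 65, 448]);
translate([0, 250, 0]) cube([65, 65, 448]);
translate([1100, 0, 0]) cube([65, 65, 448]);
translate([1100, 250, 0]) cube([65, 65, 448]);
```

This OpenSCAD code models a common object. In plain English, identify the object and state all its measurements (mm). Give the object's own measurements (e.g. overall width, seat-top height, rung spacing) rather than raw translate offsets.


A bench: a 1165×315 mm seat slab, 31 mm thick, top at z = 479 mm, on four 65×65 mm square legs flush with the seat corners and standing on z = 0.


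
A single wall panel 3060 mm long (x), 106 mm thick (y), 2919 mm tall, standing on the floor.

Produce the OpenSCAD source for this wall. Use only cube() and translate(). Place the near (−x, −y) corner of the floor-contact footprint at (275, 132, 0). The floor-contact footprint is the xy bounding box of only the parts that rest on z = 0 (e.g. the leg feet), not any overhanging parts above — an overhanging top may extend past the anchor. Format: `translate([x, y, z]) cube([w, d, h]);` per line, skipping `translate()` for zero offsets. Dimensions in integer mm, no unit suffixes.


translate([275, 132, 0]) cube([3060, 106, 2919]);


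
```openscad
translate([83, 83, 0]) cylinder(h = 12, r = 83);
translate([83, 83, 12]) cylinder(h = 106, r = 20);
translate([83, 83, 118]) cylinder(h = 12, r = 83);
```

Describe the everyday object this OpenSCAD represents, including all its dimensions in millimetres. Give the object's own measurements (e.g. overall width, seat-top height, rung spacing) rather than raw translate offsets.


A spool: two coaxial disc flanges of radius 83 mm and thickness 12 mm, joined by a core cylinder of radius 20 mm and height 106 mm. The lower flange rests on z = 0 and the three cylinders share a vertical axis.


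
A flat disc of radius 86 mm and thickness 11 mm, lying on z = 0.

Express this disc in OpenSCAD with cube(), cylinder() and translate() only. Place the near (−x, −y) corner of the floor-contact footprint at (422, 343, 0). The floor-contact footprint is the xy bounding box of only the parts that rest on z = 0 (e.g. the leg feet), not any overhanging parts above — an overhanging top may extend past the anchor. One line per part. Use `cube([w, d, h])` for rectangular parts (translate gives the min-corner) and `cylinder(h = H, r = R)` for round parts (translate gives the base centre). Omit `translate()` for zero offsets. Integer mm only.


translate([508, 429, 0]) cylinder(h = 11, r = 86);


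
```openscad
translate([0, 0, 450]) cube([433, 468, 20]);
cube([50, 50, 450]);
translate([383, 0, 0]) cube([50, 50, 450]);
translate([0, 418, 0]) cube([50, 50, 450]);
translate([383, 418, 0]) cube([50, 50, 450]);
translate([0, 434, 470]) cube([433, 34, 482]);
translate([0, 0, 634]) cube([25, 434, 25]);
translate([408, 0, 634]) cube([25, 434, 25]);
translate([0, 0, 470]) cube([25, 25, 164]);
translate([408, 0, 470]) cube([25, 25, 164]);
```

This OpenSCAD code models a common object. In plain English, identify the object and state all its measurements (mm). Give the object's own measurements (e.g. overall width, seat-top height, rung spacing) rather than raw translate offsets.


A chair. The seat is a 433×468×20 mm slab with its top at z = 470 mm, on four 50×50 mm corner legs (flush with the seat edges, standing on z = 0). A flat backrest 34 mm thick, 482 mm tall, spans the full seat width and rises from the seat top along its +y edge, rear face flush with the rear of the seat. Two armrests of 25×25 mm section run along each side from the seat's front edge to the front of the backrest, top faces 189 mm above the seat top and outer faces flush with the seat's x-edges; a 25×25 mm post under the front of each armrest stands on the seat at the front corner.


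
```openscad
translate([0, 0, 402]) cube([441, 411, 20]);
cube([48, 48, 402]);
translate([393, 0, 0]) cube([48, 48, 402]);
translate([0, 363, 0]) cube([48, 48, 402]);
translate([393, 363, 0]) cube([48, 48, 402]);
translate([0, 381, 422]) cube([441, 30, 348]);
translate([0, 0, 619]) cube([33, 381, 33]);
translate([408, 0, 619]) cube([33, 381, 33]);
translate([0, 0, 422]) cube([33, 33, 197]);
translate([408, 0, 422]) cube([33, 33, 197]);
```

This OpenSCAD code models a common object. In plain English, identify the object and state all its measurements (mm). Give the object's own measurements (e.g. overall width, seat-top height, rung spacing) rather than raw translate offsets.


A chair. The seat is a 441×411×20 mm slab with its top at z = 422 mm, on four 48×48 mm corner legs (flush with the seat edges, standing on z = 0). A flat backrest 30 mm thick, 348 mm tall, spans the full seat width and rises from the seat top along its +y edge, rear face flush with the rear of the seat. Two armrests of 33×33 mm section run along each side from the seat's front edge to the front of the backrest, top faces 230 mm above the seat top and outer faces flush with the seat's x-edges; a 33×33 mm post under the front of each armrest stands on the seat at the front corner.


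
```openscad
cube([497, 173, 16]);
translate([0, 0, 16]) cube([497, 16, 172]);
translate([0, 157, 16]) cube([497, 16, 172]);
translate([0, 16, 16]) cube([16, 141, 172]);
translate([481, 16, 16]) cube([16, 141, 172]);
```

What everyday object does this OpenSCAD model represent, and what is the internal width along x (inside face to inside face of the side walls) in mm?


An open box. The internal width is 465 mm.

A 497×173 base slab with four walls standing on it — an open box. The base is 497 mm wide and the walls are 16 mm thick, so the internal width is 497 − 2 × 16 = 465 mm.


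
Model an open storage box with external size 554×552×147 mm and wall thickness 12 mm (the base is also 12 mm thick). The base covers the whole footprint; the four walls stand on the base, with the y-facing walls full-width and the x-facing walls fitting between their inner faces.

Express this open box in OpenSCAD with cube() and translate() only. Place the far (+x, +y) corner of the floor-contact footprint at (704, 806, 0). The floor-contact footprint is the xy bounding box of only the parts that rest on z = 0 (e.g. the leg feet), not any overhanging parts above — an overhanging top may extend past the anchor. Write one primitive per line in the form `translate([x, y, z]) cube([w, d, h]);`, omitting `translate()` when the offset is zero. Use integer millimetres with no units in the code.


translate([150, 254, 0]) cube([554, 552, 12]);
translate([150, 254, 12]) cube([554, 12, 135]);
translate([150, 794, 12]) cube([554, 12, 135]);
translate([150, 266, 12]) cube([12, 528, 135]);
translate([692, 266, 12]) cube([12, 528, 135]);


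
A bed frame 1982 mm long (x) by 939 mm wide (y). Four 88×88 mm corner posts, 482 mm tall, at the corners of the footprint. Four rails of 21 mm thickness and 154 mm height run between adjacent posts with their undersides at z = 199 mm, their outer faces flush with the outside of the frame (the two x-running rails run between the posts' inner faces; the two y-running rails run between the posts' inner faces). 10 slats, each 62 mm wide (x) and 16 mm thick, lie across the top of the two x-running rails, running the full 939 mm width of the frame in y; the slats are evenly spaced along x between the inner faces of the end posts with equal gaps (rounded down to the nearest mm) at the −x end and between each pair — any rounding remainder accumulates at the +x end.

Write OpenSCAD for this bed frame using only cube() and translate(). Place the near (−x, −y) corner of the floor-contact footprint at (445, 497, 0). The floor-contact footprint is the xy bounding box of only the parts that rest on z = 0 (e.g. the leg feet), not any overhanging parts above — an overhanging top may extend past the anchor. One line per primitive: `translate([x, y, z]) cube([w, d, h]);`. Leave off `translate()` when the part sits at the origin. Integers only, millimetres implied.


// slat z = rail_z + rail_h = 199 + 154 = 353
// slat gap = ⌊(1806 − 10·62) / 11⌋ = 107
translate([445, 497, 0]) cube([88, 88, 482]);
translate([445, 1348, 0]) cube([88, 88, 482]);
translate([2339, 497, 0]) cube([88, 88, 482]);
translate([2339, 1348, 0]) cube([88, 88, 482]);
translate([533, 497, 199]) cube([1806, 21, 154]);
translate([533, 1415, 199]) cube([1806, 21, 154]);
translate([445, 585, 199]) cube([21, 763, 154]);
translate([2406, 585, 199]) cube([21, 763, 154]);
translate([640, 497, 353]) cube([62, 939, 16]);
translate([809, 497, 353]) cube([62, 939, 16]);
translate([978, 497, 353]) cube([62, 939, 16]);
translate([1147, 497, 353]) cube([62, 939, 16]);
translate([1316, 497, 353]) cube([62, 939, 16]);
translate([1485, 497, 353]) cube([62, 939, 16]);
translate([1654, 497, 353]) cube([62, 939, 16]);
translate([1823, 497, 353]) cube([62, 939, 16]);
translate([1992, 497, 353]) cube([62, 939, 16]);
translate([2161, 497, 353]) cube([62, 939, 16]);


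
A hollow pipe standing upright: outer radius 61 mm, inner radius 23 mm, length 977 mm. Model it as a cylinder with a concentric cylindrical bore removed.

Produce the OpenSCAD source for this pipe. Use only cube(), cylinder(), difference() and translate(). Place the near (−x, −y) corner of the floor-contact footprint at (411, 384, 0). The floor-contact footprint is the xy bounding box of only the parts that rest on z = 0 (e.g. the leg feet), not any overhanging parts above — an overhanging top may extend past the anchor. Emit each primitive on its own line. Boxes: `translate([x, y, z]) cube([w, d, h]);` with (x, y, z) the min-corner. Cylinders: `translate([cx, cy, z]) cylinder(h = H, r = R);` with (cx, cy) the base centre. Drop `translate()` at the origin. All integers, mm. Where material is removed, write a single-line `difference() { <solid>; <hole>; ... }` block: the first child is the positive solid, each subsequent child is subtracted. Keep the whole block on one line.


difference() { translate([472, 445, 0]) cylinder(h = 977, r = 61); translate([472, 445, 0]) cylinder(h = 977, r = 23); }


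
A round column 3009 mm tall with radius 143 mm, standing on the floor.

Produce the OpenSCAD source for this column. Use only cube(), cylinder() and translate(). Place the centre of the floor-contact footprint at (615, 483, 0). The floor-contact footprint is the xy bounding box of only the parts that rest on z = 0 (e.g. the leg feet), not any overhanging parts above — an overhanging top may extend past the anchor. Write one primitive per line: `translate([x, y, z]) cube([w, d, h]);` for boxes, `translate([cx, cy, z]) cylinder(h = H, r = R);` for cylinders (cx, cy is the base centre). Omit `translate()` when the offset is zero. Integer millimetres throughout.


translate([615, 483, 0]) cylinder(h = 3009, r = 143);


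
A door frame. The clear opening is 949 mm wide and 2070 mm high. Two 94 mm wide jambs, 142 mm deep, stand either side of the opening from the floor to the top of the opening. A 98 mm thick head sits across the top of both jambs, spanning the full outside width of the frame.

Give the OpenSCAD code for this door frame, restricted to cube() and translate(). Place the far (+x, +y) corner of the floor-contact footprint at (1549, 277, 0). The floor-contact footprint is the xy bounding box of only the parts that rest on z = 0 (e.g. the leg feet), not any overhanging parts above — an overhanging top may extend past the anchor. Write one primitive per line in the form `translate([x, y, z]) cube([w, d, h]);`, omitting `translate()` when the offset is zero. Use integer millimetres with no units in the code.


translate([412, 135, 0]) cube([94, 142, 2070]);
translate([1455, 135, 0]) cube([94, 142, 2070]);
translate([412, 135, 2070]) cube([1137, 142, 98]);


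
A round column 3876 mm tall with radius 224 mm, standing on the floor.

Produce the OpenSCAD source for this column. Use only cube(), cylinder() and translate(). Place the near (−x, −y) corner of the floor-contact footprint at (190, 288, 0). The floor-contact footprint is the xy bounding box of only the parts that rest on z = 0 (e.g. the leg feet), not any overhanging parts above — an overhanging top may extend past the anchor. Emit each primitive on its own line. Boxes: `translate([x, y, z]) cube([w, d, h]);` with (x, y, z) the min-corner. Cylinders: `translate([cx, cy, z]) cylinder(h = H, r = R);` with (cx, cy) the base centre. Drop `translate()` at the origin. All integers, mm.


translate([414, 512, 0]) cylinder(h = 3876, r = 224);


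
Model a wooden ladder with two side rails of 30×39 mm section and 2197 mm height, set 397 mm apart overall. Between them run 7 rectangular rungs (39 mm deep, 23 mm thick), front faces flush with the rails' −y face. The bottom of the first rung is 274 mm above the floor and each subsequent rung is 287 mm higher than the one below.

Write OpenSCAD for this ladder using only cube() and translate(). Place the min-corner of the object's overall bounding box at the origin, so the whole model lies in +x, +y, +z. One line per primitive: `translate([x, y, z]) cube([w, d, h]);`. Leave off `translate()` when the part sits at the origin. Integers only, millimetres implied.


cube([30, 39, 2197]);
translate([367, 0, 0]) cube([30, 39, 2197]);
translate([30, 0, 274]) cube([337, 39, 23]);
translate([30, 0, 561]) cube([337, 39, 23]);
translate([30, 0, 848]) cube([337, 39, 23]);
translate([30, 0, 1135]) cube([337, 39, 23]);
translate([30, 0, 1422]) cube([337, 39, 23]);
translate([30, 0, 1709]) cube([337, 39, 23]);
translate([30, 0, 1996]) cube([337, 39, 23]);


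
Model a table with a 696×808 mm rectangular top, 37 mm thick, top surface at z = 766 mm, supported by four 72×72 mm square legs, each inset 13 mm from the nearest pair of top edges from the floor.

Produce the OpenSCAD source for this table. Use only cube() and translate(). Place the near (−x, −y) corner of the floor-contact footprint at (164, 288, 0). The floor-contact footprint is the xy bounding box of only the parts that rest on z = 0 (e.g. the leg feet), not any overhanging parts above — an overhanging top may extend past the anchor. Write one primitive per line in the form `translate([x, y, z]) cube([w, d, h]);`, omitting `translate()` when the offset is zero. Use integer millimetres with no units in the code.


translate([151, 275, 729]) cube([696, 808, 37]);
translate([164, 288, 0]) cube([72, 72, 729]);
translate([762, 288, 0]) cube([72, 72, 729]);
translate([164, 998, 0]) cube([72, 72, 729]);
translate([762, 998, 0]) cube([72, 72, 729]);


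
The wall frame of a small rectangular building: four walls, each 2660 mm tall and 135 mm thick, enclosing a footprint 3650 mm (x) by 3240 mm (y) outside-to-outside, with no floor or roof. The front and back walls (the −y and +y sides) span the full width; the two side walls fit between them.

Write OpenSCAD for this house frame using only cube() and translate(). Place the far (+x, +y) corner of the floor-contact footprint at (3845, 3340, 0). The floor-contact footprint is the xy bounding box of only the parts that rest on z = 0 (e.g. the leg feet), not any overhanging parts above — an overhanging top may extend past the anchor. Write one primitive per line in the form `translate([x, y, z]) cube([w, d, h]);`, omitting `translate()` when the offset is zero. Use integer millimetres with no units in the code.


translate([195, 100, 0]) cube([3650, 135, 2660]);
translate([195, 3205, 0]) cube([3650, 135, 2660]);
translate([195, 235, 0]) cube([135, 2970, 2660]);
translate([3710, 235, 0]) cube([135, 2970, 2660]);


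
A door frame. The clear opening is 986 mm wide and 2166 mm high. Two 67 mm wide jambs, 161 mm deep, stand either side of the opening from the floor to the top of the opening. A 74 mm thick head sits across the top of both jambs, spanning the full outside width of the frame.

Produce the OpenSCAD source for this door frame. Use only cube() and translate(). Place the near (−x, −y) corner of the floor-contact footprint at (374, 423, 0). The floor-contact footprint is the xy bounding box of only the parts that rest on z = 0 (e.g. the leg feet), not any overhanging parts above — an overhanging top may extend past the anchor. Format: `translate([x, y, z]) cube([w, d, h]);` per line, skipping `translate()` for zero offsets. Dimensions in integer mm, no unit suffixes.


translate([374, 423, 0]) cube([67, 161, 2166]);
translate([1427, 423, 0]) cube([67, 161, 2166]);
translate([374, 423, 2166]) cube([1120, 161, 74]);


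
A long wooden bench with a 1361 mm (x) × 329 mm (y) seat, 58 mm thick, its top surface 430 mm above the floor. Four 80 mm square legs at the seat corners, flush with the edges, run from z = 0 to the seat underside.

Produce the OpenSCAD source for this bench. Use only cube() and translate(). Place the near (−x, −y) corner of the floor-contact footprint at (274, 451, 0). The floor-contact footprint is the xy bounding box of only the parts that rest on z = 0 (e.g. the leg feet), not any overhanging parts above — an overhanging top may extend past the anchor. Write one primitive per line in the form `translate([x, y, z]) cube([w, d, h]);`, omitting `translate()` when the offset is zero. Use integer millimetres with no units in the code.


translate([274, 451, 372]) cube([1361, 329, 58]);
translate([274, 451, 0]) cube([80, 80, 372]);
translate([274, 700, 0]) cube([80, 80, 372]);
translate([1555, 451, 0]) cube([80, 80, 372]);
translate([1555, 700, 0]) cube([80, 80, 372]);


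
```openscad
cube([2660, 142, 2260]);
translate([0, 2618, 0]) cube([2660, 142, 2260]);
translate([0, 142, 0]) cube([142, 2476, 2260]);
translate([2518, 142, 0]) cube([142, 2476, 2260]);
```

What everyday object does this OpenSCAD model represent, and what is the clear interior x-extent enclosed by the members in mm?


A house (or room) frame. The interior width is 2376 mm.

Four 2260 mm walls enclosing a rectangle with no floor or roof — a room or house frame. Outside width is 2660 mm and wall thickness is 142 mm, so the interior width is 2660 − 2 × 142 = 2376 mm.


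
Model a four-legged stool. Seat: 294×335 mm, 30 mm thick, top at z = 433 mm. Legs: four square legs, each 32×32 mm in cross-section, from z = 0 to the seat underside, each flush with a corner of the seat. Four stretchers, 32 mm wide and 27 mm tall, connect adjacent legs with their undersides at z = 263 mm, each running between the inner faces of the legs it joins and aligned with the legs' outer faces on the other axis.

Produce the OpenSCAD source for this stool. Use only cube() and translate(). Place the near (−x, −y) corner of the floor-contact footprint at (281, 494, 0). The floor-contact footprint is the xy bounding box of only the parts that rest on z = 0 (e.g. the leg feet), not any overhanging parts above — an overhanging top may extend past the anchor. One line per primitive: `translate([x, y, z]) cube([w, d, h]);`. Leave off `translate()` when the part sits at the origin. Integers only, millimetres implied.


translate([281, 494, 403]) cube([294, 335, 30]);
translate([281, 494, 0]) cube([32, 32, 403]);
translate([543, 494, 0]) cube([32, 32, 403]);
translate([281, 797, 0]) cube([32, 32, 403]);
translate([543, 797, 0]) cube([32, 32, 403]);
translate([313, 494, 263]) cube([230, 32, 27]);
translate([313, 797, 263]) cube([230, 32, 27]);
translate([281, 526, 263]) cube([32, 271, 27]);
translate([543, 526, 263]) cube([32, 271, 27]);


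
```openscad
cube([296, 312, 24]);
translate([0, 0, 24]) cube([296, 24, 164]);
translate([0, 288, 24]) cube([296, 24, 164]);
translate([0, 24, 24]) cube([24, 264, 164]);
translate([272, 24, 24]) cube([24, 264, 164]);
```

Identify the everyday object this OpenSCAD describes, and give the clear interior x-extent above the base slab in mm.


An open box. The internal width is 248 mm.

A 296×312 base slab with four walls standing on it — an open box. The base is 296 mm wide and the walls are 24 mm thick, so the internal width is 296 − 2 × 24 = 248 mm.


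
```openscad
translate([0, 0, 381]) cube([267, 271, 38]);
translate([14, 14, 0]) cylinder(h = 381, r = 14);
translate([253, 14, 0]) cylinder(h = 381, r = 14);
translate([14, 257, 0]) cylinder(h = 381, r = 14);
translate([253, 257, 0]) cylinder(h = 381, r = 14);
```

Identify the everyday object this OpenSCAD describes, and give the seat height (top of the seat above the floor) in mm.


A stool. The seat height is 419 mm.

A 267×271×38 slab at z = 381 on four corner cylinders — a stool. The seat top is 381 + 38 = 419 mm.


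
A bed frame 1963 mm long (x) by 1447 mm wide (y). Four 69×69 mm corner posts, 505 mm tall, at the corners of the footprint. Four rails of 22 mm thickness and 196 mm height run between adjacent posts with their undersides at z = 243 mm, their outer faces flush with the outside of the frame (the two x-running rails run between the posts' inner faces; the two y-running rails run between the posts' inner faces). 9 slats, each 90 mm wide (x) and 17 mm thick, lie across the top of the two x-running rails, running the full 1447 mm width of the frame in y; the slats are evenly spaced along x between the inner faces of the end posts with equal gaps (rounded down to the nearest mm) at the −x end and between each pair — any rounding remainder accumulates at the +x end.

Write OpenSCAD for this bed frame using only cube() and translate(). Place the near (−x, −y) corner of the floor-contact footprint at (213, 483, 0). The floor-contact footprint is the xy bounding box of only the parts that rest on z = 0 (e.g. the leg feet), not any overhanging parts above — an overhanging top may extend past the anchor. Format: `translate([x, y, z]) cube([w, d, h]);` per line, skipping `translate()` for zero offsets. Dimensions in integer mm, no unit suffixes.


// slat z = rail_z + rail_h = 243 + 196 = 439
// slat gap = ⌊(1825 − 9·90) / 10⌋ = 101
translate([213, 483, 0]) cube([69, 69, 505]);
translate([213, 1861, 0]) cube([69, 69, 505]);
translate([2107, 483, 0]) cube([69, 69, 505]);
translate([2107, 1861, 0]) cube([69, 69, 505]);
translate([282, 483, 243]) cube([1825, 22, 196]);
translate([282, 1908, 243]) cube([1825, 22, 196]);
translate([213, 552, 243]) cube([22, 1309, 196]);
translate([2154, 552, 243]) cube([22, 1309, 196]);
translate([383, 483, 439]) cube([90, 1447, 17]);
translate([574, 483, 439]) cube([90, 1447, 17]);
translate([765, 483, 439]) cube([90, 1447, 17]);
translate([956, 483, 439]) cube([90, 1447, 17]);
translate([1147, 483, 439]) cube([90, 1447, 17]);
translate([1338, 483, 439]) cube([90, 1447, 17]);
translate([1529, 483, 439]) cube([90, 1447, 17]);
translate([1720, 483, 439]) cube([90, 1447, 17]);
translate([1911, 483, 439]) cube([90, 1447, 17]);


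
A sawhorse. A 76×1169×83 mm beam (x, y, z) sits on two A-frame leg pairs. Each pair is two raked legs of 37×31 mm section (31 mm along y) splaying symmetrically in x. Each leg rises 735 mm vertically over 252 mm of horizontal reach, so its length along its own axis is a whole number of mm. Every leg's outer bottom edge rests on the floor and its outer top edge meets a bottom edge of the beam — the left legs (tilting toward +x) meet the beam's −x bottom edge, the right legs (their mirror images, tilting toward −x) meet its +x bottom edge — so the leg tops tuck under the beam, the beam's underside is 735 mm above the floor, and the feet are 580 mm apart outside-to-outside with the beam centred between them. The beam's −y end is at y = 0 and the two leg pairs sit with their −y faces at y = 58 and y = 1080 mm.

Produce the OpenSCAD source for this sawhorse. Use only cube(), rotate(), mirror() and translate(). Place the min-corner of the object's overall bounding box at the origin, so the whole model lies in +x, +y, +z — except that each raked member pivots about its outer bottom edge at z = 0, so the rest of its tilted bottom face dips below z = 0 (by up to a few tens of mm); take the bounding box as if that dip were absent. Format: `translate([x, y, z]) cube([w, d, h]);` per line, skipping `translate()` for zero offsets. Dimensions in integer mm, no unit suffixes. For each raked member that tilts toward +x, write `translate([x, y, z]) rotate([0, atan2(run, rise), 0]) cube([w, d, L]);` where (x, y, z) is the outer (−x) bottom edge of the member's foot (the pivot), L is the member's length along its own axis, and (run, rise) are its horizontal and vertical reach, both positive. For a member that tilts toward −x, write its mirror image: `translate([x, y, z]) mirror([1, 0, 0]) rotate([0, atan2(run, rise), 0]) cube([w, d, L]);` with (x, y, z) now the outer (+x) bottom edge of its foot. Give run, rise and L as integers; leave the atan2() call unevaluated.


translate([252, 0, 735]) cube([76, 1169, 83]);
translate([0, 58, 0]) rotate([0, atan2(252, 735), 0]) cube([37, 31, 777]);
translate([580, 58, 0]) mirror([1, 0, 0]) rotate([0, atan2(252, 735), 0]) cube([37, 31, 777]);
translate([0, 1080, 0]) rotate([0, atan2(252, 735), 0]) cube([37, 31, 777]);
translate([580, 1080, 0]) mirror([1, 0, 0]) rotate([0, atan2(252, 735), 0]) cube([37, 31, 777]);


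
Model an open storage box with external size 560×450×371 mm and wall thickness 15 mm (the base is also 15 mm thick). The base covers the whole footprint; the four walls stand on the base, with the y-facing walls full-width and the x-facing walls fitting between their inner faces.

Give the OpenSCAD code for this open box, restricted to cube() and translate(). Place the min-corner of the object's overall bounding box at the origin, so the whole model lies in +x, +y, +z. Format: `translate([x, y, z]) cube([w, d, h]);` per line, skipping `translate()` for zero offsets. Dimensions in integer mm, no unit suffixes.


cube([560, 450, 15]);
translate([0, 0, 15]) cube([560, 15, 356]);
translate([0, 435, 15]) cube([560, 15, 356]);
translate([0, 15, 15]) cube([15, 420, 356]);
translate([545, 15, 15]) cube([15, 420, 356]);


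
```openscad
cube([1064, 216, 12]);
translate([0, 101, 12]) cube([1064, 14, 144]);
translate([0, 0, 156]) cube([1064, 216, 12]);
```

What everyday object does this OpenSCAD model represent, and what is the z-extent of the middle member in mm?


An I-beam. The web height is 144 mm.

Two wide flanges with a thin centred web — an I-beam. Overall 168 mm minus two 12 mm flanges gives a web of 168 − 2·12 = 144 mm.


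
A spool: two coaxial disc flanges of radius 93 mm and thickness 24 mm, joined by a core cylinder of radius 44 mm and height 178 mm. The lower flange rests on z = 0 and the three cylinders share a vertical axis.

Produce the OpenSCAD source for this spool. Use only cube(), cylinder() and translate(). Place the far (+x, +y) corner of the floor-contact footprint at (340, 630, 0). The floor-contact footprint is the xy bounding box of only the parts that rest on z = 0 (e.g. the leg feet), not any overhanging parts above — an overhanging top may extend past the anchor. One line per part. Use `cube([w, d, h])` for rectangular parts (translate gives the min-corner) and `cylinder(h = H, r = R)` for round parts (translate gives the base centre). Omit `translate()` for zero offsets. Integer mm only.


translate([247, 537, 0]) cylinder(h = 24, r = 93);
translate([247, 537, 24]) cylinder(h = 178, r = 44);
translate([247, 537, 202]) cylinder(h = 24, r = 93);


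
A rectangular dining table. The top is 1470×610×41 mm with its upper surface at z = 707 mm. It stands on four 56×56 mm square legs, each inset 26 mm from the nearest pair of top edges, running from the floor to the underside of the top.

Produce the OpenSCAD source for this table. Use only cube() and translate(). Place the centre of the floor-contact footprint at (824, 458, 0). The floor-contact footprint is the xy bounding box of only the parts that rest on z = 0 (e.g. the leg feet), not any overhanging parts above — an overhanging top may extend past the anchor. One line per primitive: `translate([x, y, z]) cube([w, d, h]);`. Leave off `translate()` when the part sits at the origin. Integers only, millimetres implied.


translate([89, 153, 666]) cube([1470, 610, 41]);
translate([115, 179, 0]) cube([56, 56, 666]);
translate([1477, 179, 0]) cube([56, 56, 666]);
translate([115, 681, 0]) cube([56, 56, 666]);
translate([1477, 681, 0]) cube([56, 56, 666]);


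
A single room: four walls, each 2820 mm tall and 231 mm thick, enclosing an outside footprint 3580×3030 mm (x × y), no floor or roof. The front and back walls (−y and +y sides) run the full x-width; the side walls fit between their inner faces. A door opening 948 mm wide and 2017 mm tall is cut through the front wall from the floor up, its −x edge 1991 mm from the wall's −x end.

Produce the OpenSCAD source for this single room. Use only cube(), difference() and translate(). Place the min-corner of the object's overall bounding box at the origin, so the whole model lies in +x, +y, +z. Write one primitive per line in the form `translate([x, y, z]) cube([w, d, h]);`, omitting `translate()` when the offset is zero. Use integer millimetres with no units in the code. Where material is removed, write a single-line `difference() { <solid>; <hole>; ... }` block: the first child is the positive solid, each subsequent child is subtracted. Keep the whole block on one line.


difference() { cube([3580, 231, 2820]); translate([1991, 0, 0]) cube([948, 231, 2017]); }
translate([0, 2799, 0]) cube([3580, 231, 2820]);
translate([0, 231, 0]) cube([231, 2568, 2820]);
translate([3349, 231, 0]) cube([231, 2568, 2820]);


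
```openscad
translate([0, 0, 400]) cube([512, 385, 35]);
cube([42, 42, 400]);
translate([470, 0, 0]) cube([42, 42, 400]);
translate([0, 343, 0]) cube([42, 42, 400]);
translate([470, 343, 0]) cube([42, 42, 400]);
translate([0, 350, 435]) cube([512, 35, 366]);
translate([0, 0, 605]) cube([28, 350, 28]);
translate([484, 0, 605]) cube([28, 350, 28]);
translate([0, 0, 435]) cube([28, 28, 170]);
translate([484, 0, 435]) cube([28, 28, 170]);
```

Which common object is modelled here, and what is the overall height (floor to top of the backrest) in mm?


A chair. The overall height is 801 mm.

A slab on four corner posts with a tall panel at the back — a chair. The seat slab sits at z = 400 with thickness 35, and the 366 mm backrest starts at the seat top, so the overall height is 400 + 35 + 366 = 801 mm.


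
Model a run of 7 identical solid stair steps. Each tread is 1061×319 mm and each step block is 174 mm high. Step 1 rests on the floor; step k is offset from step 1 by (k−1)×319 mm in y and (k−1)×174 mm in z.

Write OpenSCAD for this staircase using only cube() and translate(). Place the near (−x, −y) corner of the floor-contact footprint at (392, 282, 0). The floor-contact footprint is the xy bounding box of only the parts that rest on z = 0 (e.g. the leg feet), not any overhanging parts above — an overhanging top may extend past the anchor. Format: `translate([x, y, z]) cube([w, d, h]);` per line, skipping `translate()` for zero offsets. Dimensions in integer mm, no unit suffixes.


translate([392, 282, 0]) cube([1061, 319, 174]);
translate([392, 601, 174]) cube([1061, 319, 174]);
translate([392, 920, 348]) cube([1061, 319, 174]);
translate([392, 1239, 522]) cube([1061, 319, 174]);
translate([392, 1558, 696]) cube([1061, 319, 174]);
translate([392, 1877, 870]) cube([1061, 319, 174]);
translate([392, 2196, 1044]) cube([1061, 319, 174]);


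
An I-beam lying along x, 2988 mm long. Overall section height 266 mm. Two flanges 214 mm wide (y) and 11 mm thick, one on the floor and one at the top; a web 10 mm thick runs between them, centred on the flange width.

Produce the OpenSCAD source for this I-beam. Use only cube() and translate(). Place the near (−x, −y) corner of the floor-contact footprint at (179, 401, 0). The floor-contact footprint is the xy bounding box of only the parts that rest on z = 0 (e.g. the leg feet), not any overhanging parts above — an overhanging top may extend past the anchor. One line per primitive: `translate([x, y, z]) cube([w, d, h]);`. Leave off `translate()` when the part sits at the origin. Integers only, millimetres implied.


translate([179, 401, 0]) cube([2988, 214, 11]);
translate([179, 503, 11]) cube([2988, 10, 244]);
translate([179, 401, 255]) cube([2988, 214, 11]);


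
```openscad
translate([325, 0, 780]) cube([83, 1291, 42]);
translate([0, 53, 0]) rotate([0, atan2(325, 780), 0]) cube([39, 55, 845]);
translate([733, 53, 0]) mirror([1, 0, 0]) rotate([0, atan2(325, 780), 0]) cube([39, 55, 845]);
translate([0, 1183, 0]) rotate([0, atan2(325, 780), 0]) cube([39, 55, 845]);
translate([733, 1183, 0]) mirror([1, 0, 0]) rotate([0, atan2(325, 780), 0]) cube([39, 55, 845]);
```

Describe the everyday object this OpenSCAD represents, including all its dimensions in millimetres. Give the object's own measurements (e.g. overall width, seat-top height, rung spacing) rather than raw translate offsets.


A sawhorse. A 83×1291×42 mm beam (x, y, z) sits on two A-frame leg pairs. Each pair is two raked legs of 39×55 mm section (55 mm along y) splaying symmetrically in x. Each leg rises 780 mm vertically over 325 mm of horizontal reach and is 845 mm long along its own axis. Every leg's outer bottom edge rests on the floor and its outer top edge meets a bottom edge of the beam — the left legs (tilting toward +x) meet the beam's −x bottom edge, the right legs (their mirror images, tilting toward −x) meet its +x bottom edge — so the leg tops tuck under the beam, the beam's underside is 780 mm above the floor, and the feet are 733 mm apart outside-to-outside with the beam centred between them. The two leg pairs are set in 53 mm from either end of the beam.


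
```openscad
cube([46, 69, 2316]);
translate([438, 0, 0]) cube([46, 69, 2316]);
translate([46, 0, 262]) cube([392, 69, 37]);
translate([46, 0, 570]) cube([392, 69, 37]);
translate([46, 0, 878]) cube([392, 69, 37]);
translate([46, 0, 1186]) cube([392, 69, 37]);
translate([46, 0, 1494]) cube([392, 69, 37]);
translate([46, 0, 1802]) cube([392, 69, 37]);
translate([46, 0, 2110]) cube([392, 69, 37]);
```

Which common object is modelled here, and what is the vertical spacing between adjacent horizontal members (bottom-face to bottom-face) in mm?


A ladder. The rung spacing is 308 mm.

Two tall 46×69 posts with 7 short bars between them — a ladder. Adjacent rungs sit at z = 262 and z = 570, so the spacing is 570 − 262 = 308 mm.


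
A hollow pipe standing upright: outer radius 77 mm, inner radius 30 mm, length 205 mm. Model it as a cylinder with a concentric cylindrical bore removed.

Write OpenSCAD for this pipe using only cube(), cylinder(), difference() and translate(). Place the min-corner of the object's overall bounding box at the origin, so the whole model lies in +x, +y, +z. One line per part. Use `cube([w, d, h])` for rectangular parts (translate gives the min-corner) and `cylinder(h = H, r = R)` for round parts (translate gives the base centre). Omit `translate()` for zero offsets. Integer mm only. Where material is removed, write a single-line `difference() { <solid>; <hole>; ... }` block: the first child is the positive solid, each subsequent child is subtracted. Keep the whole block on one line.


difference() { translate([77, 77, 0]) cylinder(h = 205, r = 77); translate([77, 77, 0]) cylinder(h = 205, r = 30); }


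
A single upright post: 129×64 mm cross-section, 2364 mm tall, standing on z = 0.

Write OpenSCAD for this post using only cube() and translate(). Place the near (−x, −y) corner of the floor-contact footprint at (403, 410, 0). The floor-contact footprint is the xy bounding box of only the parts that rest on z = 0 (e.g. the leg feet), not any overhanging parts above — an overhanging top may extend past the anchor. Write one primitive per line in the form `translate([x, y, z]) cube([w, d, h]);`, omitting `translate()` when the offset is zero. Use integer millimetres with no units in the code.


translate([403, 410, 0]) cube([129, 64, 2364]);


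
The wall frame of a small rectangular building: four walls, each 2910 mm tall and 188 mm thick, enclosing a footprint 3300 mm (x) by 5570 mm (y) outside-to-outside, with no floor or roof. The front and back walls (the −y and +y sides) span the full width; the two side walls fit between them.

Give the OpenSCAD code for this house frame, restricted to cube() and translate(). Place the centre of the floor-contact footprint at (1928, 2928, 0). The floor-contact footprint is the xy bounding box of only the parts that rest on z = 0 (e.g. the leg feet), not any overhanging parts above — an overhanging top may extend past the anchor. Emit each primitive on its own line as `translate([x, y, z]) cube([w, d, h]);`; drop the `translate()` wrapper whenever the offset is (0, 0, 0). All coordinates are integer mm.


translate([278, 143, 0]) cube([3300, 188, 2910]);
translate([278, 5525, 0]) cube([3300, 188, 2910]);
translate([278, 331, 0]) cube([188, 5194, 2910]);
translate([3390, 331, 0]) cube([188, 5194, 2910]);
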